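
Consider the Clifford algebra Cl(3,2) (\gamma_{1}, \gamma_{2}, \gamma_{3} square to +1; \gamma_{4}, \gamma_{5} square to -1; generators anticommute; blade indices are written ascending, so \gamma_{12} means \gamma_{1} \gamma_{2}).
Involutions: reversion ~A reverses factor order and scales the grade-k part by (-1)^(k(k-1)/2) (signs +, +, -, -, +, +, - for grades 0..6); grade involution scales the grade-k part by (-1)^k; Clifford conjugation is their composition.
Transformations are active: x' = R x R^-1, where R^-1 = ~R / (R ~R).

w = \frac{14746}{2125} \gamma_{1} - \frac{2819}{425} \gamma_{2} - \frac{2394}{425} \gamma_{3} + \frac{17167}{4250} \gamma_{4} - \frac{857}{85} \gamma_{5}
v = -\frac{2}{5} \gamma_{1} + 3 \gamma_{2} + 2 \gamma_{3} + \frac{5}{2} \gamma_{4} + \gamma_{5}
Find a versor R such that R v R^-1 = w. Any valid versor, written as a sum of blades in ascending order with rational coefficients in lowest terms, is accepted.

Here q(v) = q(w) = \frac{591}{100}; the classical choice R = v + w = \frac{13896}{2125} \gamma_{1} - \frac{1544}{425} \gamma_{2} - \frac{1544}{425} \gamma_{3} + \frac{13896}{2125} \gamma_{4} - \frac{772}{85} \gamma_{5} then realises v -> w under the sandwich.
Answer: \frac{13896}{2125} \gamma_{1} - \frac{1544}{425} \gamma_{2} - \frac{1544}{425} \gamma_{3} + \frac{13896}{2125} \gamma_{4} - \frac{772}{85} \gamma_{5}


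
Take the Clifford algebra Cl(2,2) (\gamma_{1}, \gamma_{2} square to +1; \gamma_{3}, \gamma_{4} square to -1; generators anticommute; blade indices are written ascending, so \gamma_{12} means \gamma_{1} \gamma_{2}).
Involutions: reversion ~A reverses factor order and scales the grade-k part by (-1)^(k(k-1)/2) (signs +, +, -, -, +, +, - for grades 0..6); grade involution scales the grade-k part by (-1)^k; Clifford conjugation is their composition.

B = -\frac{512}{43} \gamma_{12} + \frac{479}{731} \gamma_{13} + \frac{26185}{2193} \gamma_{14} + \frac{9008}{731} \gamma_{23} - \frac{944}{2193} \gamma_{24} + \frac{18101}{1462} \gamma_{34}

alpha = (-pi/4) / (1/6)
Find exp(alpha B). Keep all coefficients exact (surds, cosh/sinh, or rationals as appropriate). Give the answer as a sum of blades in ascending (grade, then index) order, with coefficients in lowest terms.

B^2 term by term: the squares give (-\frac{512}{43})^2*(\gamma_{12})^2 + (\frac{479}{731})^2*(\gamma_{13})^2 + (\frac{26185}{2193})^2*(\gamma_{14})^2 + (\frac{9008}{731})^2*(\gamma_{23})^2 + (-\frac{944}{2193})^2*(\gamma_{24})^2 + (\frac{18101}{1462})^2*(\gamma_{34})^2 = \frac{262144}{1849}*(-1) + \frac{229441}{534361}*(+1) + \frac{685654225}{4809249}*(+1) + \frac{81144064}{534361}*(+1) + \frac{891136}{4809249}*(+1) + \frac{327646201}{2137444}*(-1) = -\frac{1}{36} (each basis 2-blade squares to minus the product of its generators' squares); cross terms between blades sharing an index anticommute and cancel; the commuting (index-disjoint) pairs give grade-4 terms 2*c*c'*(blade product), which cancel blade by blade — \gamma_{1234}: -\frac{9267712}{31433} + \frac{904352}{1603083} + \frac{471748960}{1603083} = 0 — confirming B is simple. So B^2 = -\frac{1}{36}.
B^2 = -\frac{1}{36} — circular case — the even/odd split gives cos and sin: l = \frac{1}{6}, alpha*l = - \frac{\pi}{4}, so exp(alpha B) = cos(- \frac{\pi}{4}) + (sin(- \frac{\pi}{4})/(\frac{1}{6}))*B = \frac{\sqrt{2}}{2} + (- 3 \sqrt{2})*B.
Answer: \frac{\sqrt{2}}{2} + \frac{1536 \sqrt{2}}{43} \gamma_{12} - \frac{1437 \sqrt{2}}{731} \gamma_{13} - \frac{26185 \sqrt{2}}{731} \gamma_{14} - \frac{27024 \sqrt{2}}{731} \gamma_{23} + \frac{944 \sqrt{2}}{731} \gamma_{24} - \frac{54303 \sqrt{2}}{1462} \gamma_{34}


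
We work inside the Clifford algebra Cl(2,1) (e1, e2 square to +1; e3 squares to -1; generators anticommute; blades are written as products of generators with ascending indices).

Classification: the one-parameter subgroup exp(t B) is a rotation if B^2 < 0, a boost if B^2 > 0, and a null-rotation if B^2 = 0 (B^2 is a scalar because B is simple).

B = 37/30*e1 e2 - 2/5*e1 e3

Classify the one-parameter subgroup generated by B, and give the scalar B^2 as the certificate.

B^2 term by term: the squares give (37/30)^2*(e1 e2)^2 + (-2/5)^2*(e1 e3)^2 = 1369/900*(-1) + 4/25*(+1) = -49/36 (each basis 2-blade squares to minus the product of its generators' squares); cross terms between blades sharing an index anticommute and cancel. So B^2 = -49/36.
Answer: rotation, certificate B^2 = -49/36. Key observation: B^2 = -49/36 is a conjugation invariant, so its sign decides the class regardless of the surface form of B.


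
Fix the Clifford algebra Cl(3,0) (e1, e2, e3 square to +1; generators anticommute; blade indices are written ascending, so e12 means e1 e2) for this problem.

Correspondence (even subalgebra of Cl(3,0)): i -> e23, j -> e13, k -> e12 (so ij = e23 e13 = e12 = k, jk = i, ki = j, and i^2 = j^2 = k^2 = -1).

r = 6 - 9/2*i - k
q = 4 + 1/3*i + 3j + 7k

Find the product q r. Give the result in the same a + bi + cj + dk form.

In blades: q = 4 + 7*e12 + 3*e13 + 1/3*e23, r = 6 - e12 - 9/2*e23.
Distribute q over r term by term (generator squares from the signature, products reordered to ascending indices): (4)*r = 24 - 4*e12 - 18*e23; (7*e12)*r = 7 + 42*e12 - 63/2*e13; (3*e13)*r = 27/2*e12 + 18*e13 - 3*e23; (1/3*e23)*r = 3/2 + 1/3*e13 + 2*e23.
Sum: 65/2 + 103/2*e12 - 79/6*e13 - 19*e23; translating back through the correspondence:
Answer: 65/2 - 19i - 79/6*j + 103/2*k


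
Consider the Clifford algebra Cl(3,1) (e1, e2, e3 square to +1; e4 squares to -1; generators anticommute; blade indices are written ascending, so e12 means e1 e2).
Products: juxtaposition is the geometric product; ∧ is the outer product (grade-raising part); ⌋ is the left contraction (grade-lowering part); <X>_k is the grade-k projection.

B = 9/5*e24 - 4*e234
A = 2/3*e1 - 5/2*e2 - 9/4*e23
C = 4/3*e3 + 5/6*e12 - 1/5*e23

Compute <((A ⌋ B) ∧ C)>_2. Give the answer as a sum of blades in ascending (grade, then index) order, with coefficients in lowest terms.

step 1: -27/2*e4 + 10*e34
step 2: 18*e34 - 45/4*e124 + 27/10*e234 + 25/3*e1234
step 3: 18*e34
Answer: 18*e34


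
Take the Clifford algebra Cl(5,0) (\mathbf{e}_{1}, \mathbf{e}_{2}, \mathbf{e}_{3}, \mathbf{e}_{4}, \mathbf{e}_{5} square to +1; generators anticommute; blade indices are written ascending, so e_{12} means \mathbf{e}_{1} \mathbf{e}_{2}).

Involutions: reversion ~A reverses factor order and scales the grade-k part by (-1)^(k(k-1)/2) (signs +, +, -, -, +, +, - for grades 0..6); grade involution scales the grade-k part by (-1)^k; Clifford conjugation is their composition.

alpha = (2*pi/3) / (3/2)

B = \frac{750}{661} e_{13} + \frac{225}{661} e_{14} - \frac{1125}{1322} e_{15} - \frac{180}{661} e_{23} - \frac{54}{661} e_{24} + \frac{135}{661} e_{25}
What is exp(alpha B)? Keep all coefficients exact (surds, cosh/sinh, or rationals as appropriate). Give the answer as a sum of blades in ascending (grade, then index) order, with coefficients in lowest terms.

B^2 term by term: the squares give (\frac{750}{661})^2*(e_{13})^2 + (\frac{225}{661})^2*(e_{14})^2 + (-\frac{1125}{1322})^2*(e_{15})^2 + (-\frac{180}{661})^2*(e_{23})^2 + (-\frac{54}{661})^2*(e_{24})^2 + (\frac{135}{661})^2*(e_{25})^2 = \frac{562500}{436921}*(-1) + \frac{50625}{436921}*(-1) + \frac{1265625}{1747684}*(-1) + \frac{32400}{436921}*(-1) + \frac{2916}{436921}*(-1) + \frac{18225}{436921}*(-1) = -\frac{9}{4} (each basis 2-blade squares to minus the product of its generators' squares); cross terms between blades sharing an index anticommute and cancel; the commuting (index-disjoint) pairs give grade-4 terms 2*c*c'*(blade product), which cancel blade by blade — e_{1234}: \frac{81000}{436921} - \frac{81000}{436921} = 0; e_{1235}: -\frac{202500}{436921} + \frac{202500}{436921} = 0; e_{1245}: -\frac{60750}{436921} + \frac{60750}{436921} = 0 — confirming B is simple. So B^2 = -\frac{9}{4}.
B^2 = -\frac{9}{4} — B^2 < 0, so the exponential closes trigonometrically: l = \frac{3}{2}, alpha*l = \frac{2 \pi}{3}, so exp(alpha B) = cos(\frac{2 \pi}{3}) + (sin(\frac{2 \pi}{3})/(\frac{3}{2}))*B = - \frac{1}{2} + (\frac{\sqrt{3}}{3})*B.
Answer: - \frac{1}{2} + \frac{250 \sqrt{3}}{661} e_{13} + \frac{75 \sqrt{3}}{661} e_{14} - \frac{375 \sqrt{3}}{1322} e_{15} - \frac{60 \sqrt{3}}{661} e_{23} - \frac{18 \sqrt{3}}{661} e_{24} + \frac{45 \sqrt{3}}{661} e_{25}


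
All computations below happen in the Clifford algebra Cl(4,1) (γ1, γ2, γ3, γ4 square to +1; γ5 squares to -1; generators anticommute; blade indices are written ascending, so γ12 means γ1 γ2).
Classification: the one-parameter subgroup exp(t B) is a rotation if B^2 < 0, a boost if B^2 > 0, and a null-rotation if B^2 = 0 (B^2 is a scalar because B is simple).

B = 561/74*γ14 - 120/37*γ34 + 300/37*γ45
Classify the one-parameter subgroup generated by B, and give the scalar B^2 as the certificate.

B^2 term by term: the squares give (561/74)^2*(γ14)^2 + (-120/37)^2*(γ34)^2 + (300/37)^2*(γ45)^2 = 314721/5476*(-1) + 14400/1369*(-1) + 90000/1369*(+1) = -9/4 (each basis 2-blade squares to minus the product of its generators' squares); cross terms between blades sharing an index anticommute and cancel. So B^2 = -9/4.
Answer: rotation, certificate B^2 = -9/4. Check the certificate: B^2 = -9/4, and that sign is decisive whatever form B takes.


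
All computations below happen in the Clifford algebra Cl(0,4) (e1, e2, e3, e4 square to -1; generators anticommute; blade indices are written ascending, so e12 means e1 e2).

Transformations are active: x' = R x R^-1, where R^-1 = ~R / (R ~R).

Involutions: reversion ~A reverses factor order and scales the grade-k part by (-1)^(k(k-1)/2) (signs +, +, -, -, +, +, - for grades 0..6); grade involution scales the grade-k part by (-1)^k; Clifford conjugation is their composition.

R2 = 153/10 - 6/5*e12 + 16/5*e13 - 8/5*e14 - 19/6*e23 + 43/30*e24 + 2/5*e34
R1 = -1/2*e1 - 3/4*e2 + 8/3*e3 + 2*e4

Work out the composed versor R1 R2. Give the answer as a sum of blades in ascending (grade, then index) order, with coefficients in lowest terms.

Distribute over the terms of R1 (each basis-blade product reordered to ascending indices, repeated generators contracted through their squares):
(-1/2*e1) R2 = -153/20*e1 - 3/5*e2 + 8/5*e3 - 4/5*e4 + 19/12*e123 - 43/60*e124 - 1/5*e134
(-3/4*e2) R2 = 9/10*e1 - 459/40*e2 - 19/8*e3 + 43/40*e4 + 12/5*e123 - 6/5*e124 - 3/10*e234
(8/3*e3) R2 = 128/15*e1 - 76/9*e2 + 204/5*e3 - 16/15*e4 - 16/5*e123 + 64/15*e134 - 172/45*e234
(2*e4) R2 = -16/5*e1 + 43/15*e2 + 4/5*e3 + 153/5*e4 - 12/5*e124 + 32/5*e134 - 19/3*e234
Summing the partial products and collecting blades:
Answer: -17/12*e1 - 1271/72*e2 + 1633/40*e3 + 3577/120*e4 + 47/60*e123 - 259/60*e124 + 157/15*e134 - 941/90*e234


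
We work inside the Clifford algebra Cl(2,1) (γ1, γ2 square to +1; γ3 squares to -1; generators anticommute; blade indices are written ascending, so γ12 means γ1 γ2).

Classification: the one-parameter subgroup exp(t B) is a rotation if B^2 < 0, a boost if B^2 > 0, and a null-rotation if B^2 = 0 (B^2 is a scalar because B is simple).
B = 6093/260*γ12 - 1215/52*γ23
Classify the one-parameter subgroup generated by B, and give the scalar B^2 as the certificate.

B^2 term by term: the squares give (6093/260)^2*(γ12)^2 + (-1215/52)^2*(γ23)^2 = 37124649/67600*(-1) + 1476225/2704*(+1) = -81/25 (each basis 2-blade squares to minus the product of its generators' squares); cross terms between blades sharing an index anticommute and cancel. So B^2 = -81/25.
Answer: rotation, certificate B^2 = -81/25. B^2 = -81/25 is basis-independent, so its sign is the whole story.


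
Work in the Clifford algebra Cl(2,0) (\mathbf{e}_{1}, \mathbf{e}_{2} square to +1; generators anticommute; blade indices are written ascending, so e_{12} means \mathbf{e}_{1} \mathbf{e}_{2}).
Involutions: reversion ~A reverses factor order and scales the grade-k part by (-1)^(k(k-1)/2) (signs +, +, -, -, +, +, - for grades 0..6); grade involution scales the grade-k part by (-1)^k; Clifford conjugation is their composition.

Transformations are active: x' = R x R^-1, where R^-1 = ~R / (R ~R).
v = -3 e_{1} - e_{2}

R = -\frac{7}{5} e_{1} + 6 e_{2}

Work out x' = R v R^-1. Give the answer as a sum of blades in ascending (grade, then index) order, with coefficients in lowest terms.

~R = -\frac{7}{5} e_{1} + 6 e_{2}, and R ~R = \frac{949}{25}, so R^-1 = ~R / (\frac{949}{25}).
R v = -\frac{9}{5} + \frac{97}{5} e_{12}
Answer: \frac{2973}{949} e_{1} + \frac{409}{949} e_{2}


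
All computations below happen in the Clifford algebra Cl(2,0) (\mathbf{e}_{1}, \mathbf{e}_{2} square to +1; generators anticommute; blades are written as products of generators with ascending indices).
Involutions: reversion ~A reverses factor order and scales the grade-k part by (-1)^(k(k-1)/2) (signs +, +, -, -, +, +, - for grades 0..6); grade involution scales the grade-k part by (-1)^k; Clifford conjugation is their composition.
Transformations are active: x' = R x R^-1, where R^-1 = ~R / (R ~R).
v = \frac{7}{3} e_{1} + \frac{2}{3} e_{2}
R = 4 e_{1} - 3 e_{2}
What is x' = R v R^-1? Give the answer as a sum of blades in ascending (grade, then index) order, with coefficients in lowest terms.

~R = 4 e_{1} - 3 e_{2}, and R ~R = 25, so R^-1 = ~R / (25).
R v = \frac{22}{3} + \frac{29}{3} e_{1} e_{2}
Answer: \frac{1}{75} e_{1} - \frac{182}{75} e_{2}


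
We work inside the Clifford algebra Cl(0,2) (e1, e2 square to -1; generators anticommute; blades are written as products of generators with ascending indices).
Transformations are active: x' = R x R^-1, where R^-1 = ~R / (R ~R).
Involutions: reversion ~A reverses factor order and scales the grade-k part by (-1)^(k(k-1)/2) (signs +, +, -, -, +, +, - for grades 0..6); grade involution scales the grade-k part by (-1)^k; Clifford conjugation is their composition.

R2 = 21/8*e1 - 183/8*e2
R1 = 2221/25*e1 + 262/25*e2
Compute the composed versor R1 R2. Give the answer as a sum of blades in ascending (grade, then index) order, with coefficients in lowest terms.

Distribute over the terms of R1 (each basis-blade product reordered to ascending indices, repeated generators contracted through their squares):
(2221/25*e1) R2 = -46641/200 - 406443/200*e1 e2
(262/25*e2) R2 = 23973/100 - 2751/100*e1 e2
Summing the partial products and collecting blades:
Answer: 261/40 - 82389/40*e1 e2


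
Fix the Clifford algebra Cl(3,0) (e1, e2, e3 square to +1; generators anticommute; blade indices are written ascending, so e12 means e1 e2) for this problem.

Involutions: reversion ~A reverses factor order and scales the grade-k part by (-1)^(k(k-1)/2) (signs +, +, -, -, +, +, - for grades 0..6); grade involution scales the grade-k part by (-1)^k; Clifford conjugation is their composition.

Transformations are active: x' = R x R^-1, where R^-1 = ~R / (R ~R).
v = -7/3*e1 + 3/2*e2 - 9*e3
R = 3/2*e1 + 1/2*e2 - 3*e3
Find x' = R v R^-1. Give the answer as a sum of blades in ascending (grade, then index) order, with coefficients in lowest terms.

~R = 3/2*e1 + 1/2*e2 - 3*e3, and R ~R = 23/2, so R^-1 = ~R / (23/2).
R v = 97/4 + 41/12*e12 - 41/2*e13
Answer: 1195/138*e1 + 14/23*e2 - 84/23*e3


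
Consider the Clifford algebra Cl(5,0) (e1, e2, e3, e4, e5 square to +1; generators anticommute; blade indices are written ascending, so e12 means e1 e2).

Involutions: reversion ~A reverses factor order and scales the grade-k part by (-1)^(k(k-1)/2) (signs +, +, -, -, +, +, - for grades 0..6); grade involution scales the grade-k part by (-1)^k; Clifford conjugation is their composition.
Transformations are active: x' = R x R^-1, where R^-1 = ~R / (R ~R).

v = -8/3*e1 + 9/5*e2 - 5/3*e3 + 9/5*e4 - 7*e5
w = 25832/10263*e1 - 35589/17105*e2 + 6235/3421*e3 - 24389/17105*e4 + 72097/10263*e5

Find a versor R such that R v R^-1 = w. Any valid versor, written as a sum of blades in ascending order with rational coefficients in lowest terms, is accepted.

A norm check does it: q(v) = q(w) = 14708/225, hence R = v + w = -512/3421*e1 - 960/3421*e2 + 1600/10263*e3 + 1280/3421*e4 + 256/10263*e5 realises the map — parallel part kept, (v - w)/2 negated, v carried to w.
Answer: -512/3421*e1 - 960/3421*e2 + 1600/10263*e3 + 1280/3421*e4 + 256/10263*e5


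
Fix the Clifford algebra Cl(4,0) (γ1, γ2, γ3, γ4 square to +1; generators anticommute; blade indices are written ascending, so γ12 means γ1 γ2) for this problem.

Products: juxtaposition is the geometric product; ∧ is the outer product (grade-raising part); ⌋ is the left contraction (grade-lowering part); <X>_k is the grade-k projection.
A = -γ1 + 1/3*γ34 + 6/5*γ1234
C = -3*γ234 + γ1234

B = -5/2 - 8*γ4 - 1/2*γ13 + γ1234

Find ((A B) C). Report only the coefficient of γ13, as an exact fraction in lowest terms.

step 1: 6/5 + 5/2*γ1 - 13/6*γ3 - 1/3*γ12 + 49/6*γ14 - 3/5*γ24 - 5/6*γ34 - 48/5*γ123 - γ234 - 3*γ1234
step 2: -6 - 10*γ1 - 5/2*γ2 + 9/5*γ3 + 48/5*γ4 + 5/6*γ12 - 3/5*γ13 - 144/5*γ14 - 49/6*γ23 - 13/2*γ24 + 1/3*γ34 - 49/2*γ123 - 13/6*γ124 + γ134 - 11/10*γ234 - 63/10*γ1234
Answer: -3/5


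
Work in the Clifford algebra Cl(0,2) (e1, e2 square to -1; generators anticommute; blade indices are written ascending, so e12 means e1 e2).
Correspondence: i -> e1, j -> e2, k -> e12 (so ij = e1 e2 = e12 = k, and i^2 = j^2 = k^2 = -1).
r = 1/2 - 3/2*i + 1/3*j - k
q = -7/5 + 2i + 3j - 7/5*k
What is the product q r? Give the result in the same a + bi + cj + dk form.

In blades: q = -7/5 + 2*e1 + 3*e2 - 7/5*e12, r = 1/2 - 3/2*e1 + 1/3*e2 - e12.
Distribute q over r term by term (generator squares from the signature, products reordered to ascending indices): (-7/5)*r = -7/10 + 21/10*e1 - 7/15*e2 + 7/5*e12; (2*e1)*r = 3 + e1 + 2*e2 + 2/3*e12; (3*e2)*r = -1 - 3*e1 + 3/2*e2 + 9/2*e12; (-7/5*e12)*r = -7/5 + 7/15*e1 + 21/10*e2 - 7/10*e12.
Sum: -1/10 + 17/30*e1 + 77/15*e2 + 88/15*e12; translating back through the correspondence:
Answer: -1/10 + 17/30*i + 77/15*j + 88/15*k


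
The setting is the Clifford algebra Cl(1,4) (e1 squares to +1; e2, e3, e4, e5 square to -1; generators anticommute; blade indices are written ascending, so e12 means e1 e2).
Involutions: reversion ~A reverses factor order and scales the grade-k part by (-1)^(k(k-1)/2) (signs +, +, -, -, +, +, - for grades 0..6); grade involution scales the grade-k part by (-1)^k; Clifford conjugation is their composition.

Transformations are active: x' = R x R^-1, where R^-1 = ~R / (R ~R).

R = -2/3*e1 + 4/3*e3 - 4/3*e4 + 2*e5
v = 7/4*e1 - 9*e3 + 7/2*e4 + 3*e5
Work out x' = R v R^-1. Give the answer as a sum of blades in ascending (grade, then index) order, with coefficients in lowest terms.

~R = -2/3*e1 + 4/3*e3 - 4/3*e4 + 2*e5, and R ~R = -64/9, so R^-1 = ~R / (-64/9).
R v = 19/2 + 11/3*e13 - 11/2*e15 - 22/3*e34 + 22*e35 - 11*e45
Answer: 1/32*e1 + 87/16*e3 + 1/16*e4 - 267/32*e5


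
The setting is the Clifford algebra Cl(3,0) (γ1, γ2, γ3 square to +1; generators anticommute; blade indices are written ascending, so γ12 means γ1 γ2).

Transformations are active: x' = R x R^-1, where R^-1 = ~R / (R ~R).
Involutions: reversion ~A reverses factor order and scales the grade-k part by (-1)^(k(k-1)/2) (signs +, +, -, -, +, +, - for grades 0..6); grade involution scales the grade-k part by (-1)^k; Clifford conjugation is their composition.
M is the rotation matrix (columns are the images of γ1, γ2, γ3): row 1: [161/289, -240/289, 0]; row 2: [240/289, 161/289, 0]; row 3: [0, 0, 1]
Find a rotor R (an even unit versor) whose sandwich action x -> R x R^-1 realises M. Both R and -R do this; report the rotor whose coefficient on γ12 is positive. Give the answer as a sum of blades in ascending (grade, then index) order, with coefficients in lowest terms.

Method: write R = a + b12*γ12 + b13*γ13 + b23*γ23 with a^2 + b12^2 + b13^2 + b23^2 = 1 (so R^-1 = ~R). Expanding the columns R e_j ~R gives tr M = 4a^2 - 1 and, from the antisymmetric part, M21 - M12 = -4a*b12, M13 - M31 = 4a*b13, M32 - M23 = -4a*b23.
Here tr M = 611/289, so a^2 = (1 + tr M)/4 = 225/289 and a = ±15/17. Taking a = 15/17: M21 - M12 = 480/289, M13 - M31 = 0, M32 - M23 = 0, giving b12 = -8/17, b13 = 0, b23 = 0, i.e. R = 15/17 - 8/17*γ12.
Its γ12 coefficient is negative, so report the other preimage -R.
Answer: -15/17 + 8/17*γ12. Why the constraint matters: R and -R act identically through the sandwich — M has trace 611/289 either way — so only the sign condition on γ12 picks one of the two preimages.


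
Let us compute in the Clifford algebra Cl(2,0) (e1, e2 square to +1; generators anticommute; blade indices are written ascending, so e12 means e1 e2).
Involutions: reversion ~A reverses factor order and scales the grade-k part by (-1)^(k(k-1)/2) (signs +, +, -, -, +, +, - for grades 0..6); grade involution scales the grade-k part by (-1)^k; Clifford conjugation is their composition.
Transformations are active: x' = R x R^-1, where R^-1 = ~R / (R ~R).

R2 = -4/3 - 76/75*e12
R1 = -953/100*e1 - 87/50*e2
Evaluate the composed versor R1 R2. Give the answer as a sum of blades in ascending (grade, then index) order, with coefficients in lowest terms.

Distribute over the terms of R1 (each basis-blade product reordered to ascending indices, repeated generators contracted through their squares):
(-953/100*e1) R2 = 953/75*e1 + 18107/1875*e2
(-87/50*e2) R2 = -1102/625*e1 + 58/25*e2
Summing the partial products and collecting blades:
Answer: 20519/1875*e1 + 22457/1875*e2


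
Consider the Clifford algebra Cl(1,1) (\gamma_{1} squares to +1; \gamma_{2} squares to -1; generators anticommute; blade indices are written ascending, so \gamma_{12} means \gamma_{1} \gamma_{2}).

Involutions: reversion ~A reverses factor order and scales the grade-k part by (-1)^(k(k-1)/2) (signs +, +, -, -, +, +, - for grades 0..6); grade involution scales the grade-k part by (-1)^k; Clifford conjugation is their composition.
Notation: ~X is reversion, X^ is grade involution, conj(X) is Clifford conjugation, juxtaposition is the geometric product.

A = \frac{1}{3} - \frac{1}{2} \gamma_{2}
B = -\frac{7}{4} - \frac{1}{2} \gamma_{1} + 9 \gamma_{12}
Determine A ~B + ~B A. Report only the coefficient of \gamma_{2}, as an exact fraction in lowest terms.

first term: -\frac{7}{12} + \frac{13}{3} \gamma_{1} + \frac{7}{8} \gamma_{2} - \frac{13}{4} \gamma_{12}
second term: -\frac{7}{12} - \frac{14}{3} \gamma_{1} + \frac{7}{8} \gamma_{2} - \frac{11}{4} \gamma_{12}
Answer: \frac{7}{4}


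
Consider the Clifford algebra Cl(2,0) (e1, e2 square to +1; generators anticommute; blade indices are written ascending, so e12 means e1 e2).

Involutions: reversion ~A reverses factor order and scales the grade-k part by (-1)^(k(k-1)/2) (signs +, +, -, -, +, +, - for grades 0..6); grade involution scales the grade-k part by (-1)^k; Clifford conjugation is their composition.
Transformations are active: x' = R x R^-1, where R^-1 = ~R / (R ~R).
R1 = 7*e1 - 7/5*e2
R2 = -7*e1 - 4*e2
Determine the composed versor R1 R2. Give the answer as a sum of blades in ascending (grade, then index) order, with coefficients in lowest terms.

Distribute over the terms of R1 (each basis-blade product reordered to ascending indices, repeated generators contracted through their squares):
(7*e1) R2 = -49 - 28*e12
(-7/5*e2) R2 = 28/5 - 49/5*e12
Summing the partial products and collecting blades:
Answer: -217/5 - 189/5*e12


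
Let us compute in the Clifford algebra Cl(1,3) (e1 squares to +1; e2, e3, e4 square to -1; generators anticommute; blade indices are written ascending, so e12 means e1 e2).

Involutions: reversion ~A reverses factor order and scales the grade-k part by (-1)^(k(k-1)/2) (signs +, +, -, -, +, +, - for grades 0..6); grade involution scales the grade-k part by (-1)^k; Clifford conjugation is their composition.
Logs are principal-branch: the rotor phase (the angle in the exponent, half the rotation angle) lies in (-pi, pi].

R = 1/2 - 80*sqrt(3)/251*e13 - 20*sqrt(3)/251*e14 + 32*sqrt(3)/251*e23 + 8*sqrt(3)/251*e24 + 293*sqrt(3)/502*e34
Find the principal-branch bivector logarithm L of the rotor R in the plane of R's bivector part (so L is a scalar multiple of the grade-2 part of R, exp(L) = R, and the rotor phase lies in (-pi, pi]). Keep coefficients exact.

The scalar part of R is 1/2, which pins the rotor phase on the principal branch; dividing the bivector part by the sine of that phase recovers the unit plane, and L is the phase times that plane.
Concretely: cos(phase) = 1/2 gives phase = ±pi/3, and since phase/sin(phase) is even the sign is immaterial: L = (phase/sin(phase)) * <R>_2 = (2*sqrt(3)*pi/9) * <R>_2.
Answer: -160*pi/753*e13 - 40*pi/753*e14 + 64*pi/753*e23 + 16*pi/753*e24 + 293*pi/753*e34


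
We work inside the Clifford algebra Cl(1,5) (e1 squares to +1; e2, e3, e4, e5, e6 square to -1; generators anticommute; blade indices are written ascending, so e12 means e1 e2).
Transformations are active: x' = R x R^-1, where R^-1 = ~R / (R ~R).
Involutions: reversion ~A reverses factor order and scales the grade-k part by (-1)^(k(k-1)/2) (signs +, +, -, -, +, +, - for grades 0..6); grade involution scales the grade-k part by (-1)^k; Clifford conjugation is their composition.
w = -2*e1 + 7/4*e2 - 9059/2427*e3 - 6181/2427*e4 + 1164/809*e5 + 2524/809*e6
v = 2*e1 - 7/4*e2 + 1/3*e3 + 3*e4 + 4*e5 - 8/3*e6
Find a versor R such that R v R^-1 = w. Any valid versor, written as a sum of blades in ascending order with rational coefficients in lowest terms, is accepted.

Sketch: the shared square -4505/144 makes R = v + w = -2750/809*e3 + 1100/2427*e4 + 4400/809*e5 + 1100/2427*e6 the natural versor; its sandwich fixes that direction, negates (v - w)/2, and sends v to w.
Answer: -2750/809*e3 + 1100/2427*e4 + 4400/809*e5 + 1100/2427*e6


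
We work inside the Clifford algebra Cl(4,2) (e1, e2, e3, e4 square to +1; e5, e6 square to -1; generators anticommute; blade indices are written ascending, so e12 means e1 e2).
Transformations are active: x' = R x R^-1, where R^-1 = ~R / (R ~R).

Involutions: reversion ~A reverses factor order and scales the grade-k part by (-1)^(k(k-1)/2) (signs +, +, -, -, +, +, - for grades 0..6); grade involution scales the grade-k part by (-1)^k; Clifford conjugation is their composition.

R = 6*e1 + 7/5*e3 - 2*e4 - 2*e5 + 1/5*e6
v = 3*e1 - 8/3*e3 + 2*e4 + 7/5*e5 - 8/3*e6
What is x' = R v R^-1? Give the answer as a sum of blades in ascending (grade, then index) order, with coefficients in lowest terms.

~R = 6*e1 + 7/5*e3 - 2*e4 - 2*e5 + 1/5*e6, and R ~R = 948/25, so R^-1 = ~R / (948/25).
R v = 68/5 - 101/5*e13 + 18*e14 + 72/5*e15 - 83/5*e16 - 38/15*e34 - 253/75*e35 - 16/5*e36 + 6/5*e45 + 74/15*e46 + 379/75*e56
Answer: 103/79*e1 + 290/79*e3 - 814/237*e4 - 3359/1185*e5 + 222/79*e6


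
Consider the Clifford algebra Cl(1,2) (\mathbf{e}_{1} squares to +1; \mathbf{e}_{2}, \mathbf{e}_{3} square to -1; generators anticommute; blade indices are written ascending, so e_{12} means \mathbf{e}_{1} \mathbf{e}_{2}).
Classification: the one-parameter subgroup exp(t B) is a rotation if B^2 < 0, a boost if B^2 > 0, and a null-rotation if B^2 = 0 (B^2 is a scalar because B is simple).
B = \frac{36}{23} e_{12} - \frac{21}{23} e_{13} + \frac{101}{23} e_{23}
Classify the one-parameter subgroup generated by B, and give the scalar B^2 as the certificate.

B^2 term by term: the squares give (\frac{36}{23})^2*(e_{12})^2 + (-\frac{21}{23})^2*(e_{13})^2 + (\frac{101}{23})^2*(e_{23})^2 = \frac{1296}{529}*(+1) + \frac{441}{529}*(+1) + \frac{10201}{529}*(-1) = -16 (each basis 2-blade squares to minus the product of its generators' squares); cross terms between blades sharing an index anticommute and cancel. So B^2 = -16.
Answer: rotation, certificate B^2 = -16. The scalar -16 is the complete invariant here: its sign names the subgroup type.


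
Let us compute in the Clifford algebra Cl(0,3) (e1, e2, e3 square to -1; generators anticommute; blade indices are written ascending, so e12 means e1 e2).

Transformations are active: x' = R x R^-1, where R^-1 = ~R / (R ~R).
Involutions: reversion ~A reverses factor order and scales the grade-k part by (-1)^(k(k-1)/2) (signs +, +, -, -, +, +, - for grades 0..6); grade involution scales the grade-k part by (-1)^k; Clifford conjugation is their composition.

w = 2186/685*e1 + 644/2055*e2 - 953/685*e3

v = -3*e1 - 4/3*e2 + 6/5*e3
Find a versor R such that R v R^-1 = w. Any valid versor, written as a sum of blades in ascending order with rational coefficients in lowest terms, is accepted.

Why this works: both vectors square to -2749/225, so q(v) = q(w) and R = v + w = 131/685*e1 - 2096/2055*e2 - 131/685*e3 carries v to w — its own direction survives, the complement (v - w)/2 flips.
Answer: 131/685*e1 - 2096/2055*e2 - 131/685*e3


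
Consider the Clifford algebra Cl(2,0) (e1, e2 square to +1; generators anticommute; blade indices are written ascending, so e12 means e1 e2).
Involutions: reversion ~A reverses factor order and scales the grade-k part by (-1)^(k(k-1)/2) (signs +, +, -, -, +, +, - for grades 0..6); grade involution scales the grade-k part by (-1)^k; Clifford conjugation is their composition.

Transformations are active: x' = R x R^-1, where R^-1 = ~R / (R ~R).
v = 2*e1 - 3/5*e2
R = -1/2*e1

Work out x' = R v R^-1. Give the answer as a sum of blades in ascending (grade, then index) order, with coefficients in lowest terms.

~R = -1/2*e1, and R ~R = 1/4, so R^-1 = ~R / (1/4).
R v = -1 + 3/10*e12
Answer: 2*e1 + 3/5*e2


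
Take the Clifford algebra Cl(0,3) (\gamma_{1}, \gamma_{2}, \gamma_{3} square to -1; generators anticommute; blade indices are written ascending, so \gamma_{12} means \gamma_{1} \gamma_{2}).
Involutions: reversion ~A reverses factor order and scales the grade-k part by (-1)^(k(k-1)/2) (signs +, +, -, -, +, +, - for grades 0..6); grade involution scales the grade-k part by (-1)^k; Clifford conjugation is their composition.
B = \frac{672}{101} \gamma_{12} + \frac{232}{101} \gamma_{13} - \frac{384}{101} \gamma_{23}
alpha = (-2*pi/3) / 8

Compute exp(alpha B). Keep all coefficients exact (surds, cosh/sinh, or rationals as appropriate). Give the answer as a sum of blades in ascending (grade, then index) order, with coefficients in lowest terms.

B^2 term by term: the squares give (\frac{672}{101})^2*(\gamma_{12})^2 + (\frac{232}{101})^2*(\gamma_{13})^2 + (-\frac{384}{101})^2*(\gamma_{23})^2 = \frac{451584}{10201}*(-1) + \frac{53824}{10201}*(-1) + \frac{147456}{10201}*(-1) = -64 (each basis 2-blade squares to minus the product of its generators' squares); cross terms between blades sharing an index anticommute and cancel. So B^2 = -64.
B^2 = -64 — a negative square means the series sums to a rotation: l = 8, alpha*l = - \frac{2 \pi}{3}, so exp(alpha B) = cos(- \frac{2 \pi}{3}) + (sin(- \frac{2 \pi}{3})/8)*B = - \frac{1}{2} + (- \frac{\sqrt{3}}{16})*B.
Answer: - \frac{1}{2} - \frac{42 \sqrt{3}}{101} \gamma_{12} - \frac{29 \sqrt{3}}{202} \gamma_{13} + \frac{24 \sqrt{3}}{101} \gamma_{23}


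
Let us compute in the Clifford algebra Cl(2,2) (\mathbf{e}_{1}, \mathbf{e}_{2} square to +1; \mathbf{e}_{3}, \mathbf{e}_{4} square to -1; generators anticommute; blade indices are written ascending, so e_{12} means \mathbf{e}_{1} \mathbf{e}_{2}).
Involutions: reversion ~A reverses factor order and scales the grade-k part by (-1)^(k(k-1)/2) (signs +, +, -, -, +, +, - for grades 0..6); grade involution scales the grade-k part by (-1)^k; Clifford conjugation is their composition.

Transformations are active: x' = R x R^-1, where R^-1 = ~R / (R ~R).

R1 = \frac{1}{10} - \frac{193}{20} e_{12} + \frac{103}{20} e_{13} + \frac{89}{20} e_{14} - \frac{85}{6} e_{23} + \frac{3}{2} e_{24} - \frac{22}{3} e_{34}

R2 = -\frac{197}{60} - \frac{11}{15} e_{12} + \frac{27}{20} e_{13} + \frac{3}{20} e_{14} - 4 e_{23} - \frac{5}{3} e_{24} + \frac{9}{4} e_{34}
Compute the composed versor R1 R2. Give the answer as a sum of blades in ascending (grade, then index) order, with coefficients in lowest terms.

Distribute over the grade parts of R1 (each basis-blade product reordered to ascending indices, repeated generators contracted through their squares):
<R1>_0 (= \frac{1}{10}) R2 = -\frac{197}{600} - \frac{11}{150} e_{12} + \frac{27}{200} e_{13} + \frac{3}{200} e_{14} - \frac{2}{5} e_{23} - \frac{1}{6} e_{24} + \frac{9}{40} e_{34}
<R1>_2 (= -\frac{193}{20} e_{12} + \frac{103}{20} e_{13} + \frac{89}{20} e_{14} - \frac{85}{6} e_{23} + \frac{3}{2} e_{24} - \frac{22}{3} e_{34}) R2 = \frac{7121}{100} + \frac{9027}{400} e_{12} + \frac{20173}{900} e_{13} - \frac{3783}{200} e_{14} + \frac{18767}{400} e_{23} + \frac{21787}{400} e_{24} - \frac{179}{600} e_{34} - \frac{4277}{144} e_{1234}
Summing the partial products and collecting blades:
Answer: \frac{42529}{600} + \frac{26993}{1200} e_{12} + \frac{40589}{1800} e_{13} - \frac{189}{10} e_{14} + \frac{18607}{400} e_{23} + \frac{65161}{1200} e_{24} - \frac{11}{150} e_{34} - \frac{4277}{144} e_{1234}


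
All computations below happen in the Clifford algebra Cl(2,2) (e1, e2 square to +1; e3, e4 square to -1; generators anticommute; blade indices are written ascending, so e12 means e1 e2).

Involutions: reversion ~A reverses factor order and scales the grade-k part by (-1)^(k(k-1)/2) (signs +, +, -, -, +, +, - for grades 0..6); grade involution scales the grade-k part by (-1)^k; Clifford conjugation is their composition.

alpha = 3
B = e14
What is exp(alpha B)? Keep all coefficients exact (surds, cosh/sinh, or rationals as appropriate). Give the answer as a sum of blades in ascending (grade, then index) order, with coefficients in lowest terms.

B^2 = (1)^2*(e14)^2 = 1*(+1) = 1 (a basis 2-blade squares to minus the product of its generators' squares).
B^2 = 1 — hyperbolic case — the even/odd split gives cosh and sinh: l = 1, alpha*l = 3, so exp(alpha B) = cosh(3) + (sinh(3)/1)*B = cosh(3) + (sinh(3))*B.
Answer: cosh(3) + sinh(3)*e14


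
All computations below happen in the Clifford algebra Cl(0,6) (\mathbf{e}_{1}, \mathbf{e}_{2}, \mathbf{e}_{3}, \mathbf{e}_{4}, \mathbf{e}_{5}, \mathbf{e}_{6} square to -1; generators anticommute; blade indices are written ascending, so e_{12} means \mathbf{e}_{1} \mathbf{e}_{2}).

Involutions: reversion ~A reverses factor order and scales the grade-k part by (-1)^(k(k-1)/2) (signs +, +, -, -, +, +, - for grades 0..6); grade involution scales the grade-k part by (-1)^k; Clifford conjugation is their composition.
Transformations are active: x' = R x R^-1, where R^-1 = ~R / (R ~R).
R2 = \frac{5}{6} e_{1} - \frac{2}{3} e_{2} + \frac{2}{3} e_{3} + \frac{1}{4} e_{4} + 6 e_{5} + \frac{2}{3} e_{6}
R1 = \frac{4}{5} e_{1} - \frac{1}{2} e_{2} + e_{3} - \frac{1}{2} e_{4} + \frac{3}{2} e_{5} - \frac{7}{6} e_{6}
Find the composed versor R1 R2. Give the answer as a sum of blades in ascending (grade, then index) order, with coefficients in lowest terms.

Distribute over the terms of R1 (each basis-blade product reordered to ascending indices, repeated generators contracted through their squares):
(\frac{4}{5} e_{1}) R2 = -\frac{2}{3} - \frac{8}{15} e_{12} + \frac{8}{15} e_{13} + \frac{1}{5} e_{14} + \frac{24}{5} e_{15} + \frac{8}{15} e_{16}
(-\frac{1}{2} e_{2}) R2 = -\frac{1}{3} + \frac{5}{12} e_{12} - \frac{1}{3} e_{23} - \frac{1}{8} e_{24} - 3 e_{25} - \frac{1}{3} e_{26}
(e_{3}) R2 = -\frac{2}{3} - \frac{5}{6} e_{13} + \frac{2}{3} e_{23} + \frac{1}{4} e_{34} + 6 e_{35} + \frac{2}{3} e_{36}
(-\frac{1}{2} e_{4}) R2 = \frac{1}{8} + \frac{5}{12} e_{14} - \frac{1}{3} e_{24} + \frac{1}{3} e_{34} - 3 e_{45} - \frac{1}{3} e_{46}
(\frac{3}{2} e_{5}) R2 = -9 - \frac{5}{4} e_{15} + e_{25} - e_{35} - \frac{3}{8} e_{45} + e_{56}
(-\frac{7}{6} e_{6}) R2 = \frac{7}{9} + \frac{35}{36} e_{16} - \frac{7}{9} e_{26} + \frac{7}{9} e_{36} + \frac{7}{24} e_{46} + 7 e_{56}
Summing the partial products and collecting blades:
Answer: -\frac{703}{72} - \frac{7}{60} e_{12} - \frac{3}{10} e_{13} + \frac{37}{60} e_{14} + \frac{71}{20} e_{15} + \frac{271}{180} e_{16} + \frac{1}{3} e_{23} - \frac{11}{24} e_{24} - 2 e_{25} - \frac{10}{9} e_{26} + \frac{7}{12} e_{34} + 5 e_{35} + \frac{13}{9} e_{36} - \frac{27}{8} e_{45} - \frac{1}{24} e_{46} + 8 e_{56}


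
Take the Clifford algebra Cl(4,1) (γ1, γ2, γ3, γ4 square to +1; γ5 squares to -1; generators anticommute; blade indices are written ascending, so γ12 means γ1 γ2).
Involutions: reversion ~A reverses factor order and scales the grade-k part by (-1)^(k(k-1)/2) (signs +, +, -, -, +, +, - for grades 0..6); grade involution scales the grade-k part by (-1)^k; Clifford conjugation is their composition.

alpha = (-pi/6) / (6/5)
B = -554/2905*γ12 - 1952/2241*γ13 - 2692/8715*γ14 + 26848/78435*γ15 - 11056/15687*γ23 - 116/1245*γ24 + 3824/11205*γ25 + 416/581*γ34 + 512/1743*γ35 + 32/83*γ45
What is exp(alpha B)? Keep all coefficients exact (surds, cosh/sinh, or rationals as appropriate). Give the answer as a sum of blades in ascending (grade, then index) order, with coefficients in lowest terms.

B^2 term by term: the squares give (-554/2905)^2*(γ12)^2 + (-1952/2241)^2*(γ13)^2 + (-2692/8715)^2*(γ14)^2 + (26848/78435)^2*(γ15)^2 + (-11056/15687)^2*(γ23)^2 + (-116/1245)^2*(γ24)^2 + (3824/11205)^2*(γ25)^2 + (416/581)^2*(γ34)^2 + (512/1743)^2*(γ35)^2 + (32/83)^2*(γ45)^2 = 306916/8439025*(-1) + 3810304/5022081*(-1) + 7246864/75951225*(-1) + 720815104/6152049225*(+1) + 122235136/246081969*(-1) + 13456/1550025*(-1) + 14622976/125552025*(+1) + 173056/337561*(-1) + 262144/3038049*(+1) + 1024/6889*(+1) = -36/25 (each basis 2-blade squares to minus the product of its generators' squares); cross terms between blades sharing an index anticommute and cancel; the commuting (index-disjoint) pairs give grade-4 terms 2*c*c'*(blade product), which cancel blade by blade — γ1234: -460928/1687805 - 452864/2790045 + 59525504/136712205 = 0; γ1235: -567296/5063415 + 14928896/25110405 - 593662976/1230409845 = 0; γ1245: -35456/241115 + 20588416/97651575 - 6228736/97651575 = 0; γ1345: -124928/186003 + 2756608/15190245 + 22337536/45570735 = 0; γ2345: -707584/1302021 + 118784/2170035 + 3181568/6510105 = 0 — confirming B is simple. So B^2 = -36/25.
B^2 = -36/25 — since the square is negative, the closed form is circular: l = 6/5, alpha*l = -pi/6, so exp(alpha B) = cos(-pi/6) + (sin(-pi/6)/(6/5))*B = sqrt(3)/2 + (-5/12)*B.
Answer: sqrt(3)/2 + 277/3486*γ12 + 2440/6723*γ13 + 673/5229*γ14 - 6712/47061*γ15 + 13820/47061*γ23 + 29/747*γ24 - 956/6723*γ25 - 520/1743*γ34 - 640/5229*γ35 - 40/249*γ45


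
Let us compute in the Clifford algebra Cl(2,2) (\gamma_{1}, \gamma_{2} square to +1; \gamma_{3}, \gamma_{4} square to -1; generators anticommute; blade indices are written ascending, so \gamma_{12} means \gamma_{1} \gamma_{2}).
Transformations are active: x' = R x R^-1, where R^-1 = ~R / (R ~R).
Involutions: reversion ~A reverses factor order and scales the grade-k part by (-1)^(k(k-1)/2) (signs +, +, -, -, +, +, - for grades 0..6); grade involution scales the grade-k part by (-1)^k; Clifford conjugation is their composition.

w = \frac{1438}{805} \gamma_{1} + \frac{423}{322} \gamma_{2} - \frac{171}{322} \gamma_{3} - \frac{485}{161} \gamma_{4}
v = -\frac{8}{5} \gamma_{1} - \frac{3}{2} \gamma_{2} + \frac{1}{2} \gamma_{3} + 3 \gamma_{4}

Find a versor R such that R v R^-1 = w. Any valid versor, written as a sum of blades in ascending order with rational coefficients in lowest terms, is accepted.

Sketch: the shared square -\frac{111}{25} makes R = v + w = \frac{30}{161} \gamma_{1} - \frac{30}{161} \gamma_{2} - \frac{5}{161} \gamma_{3} - \frac{2}{161} \gamma_{4} the natural versor; its sandwich fixes that direction, negates (v - w)/2, and sends v to w.
Answer: \frac{30}{161} \gamma_{1} - \frac{30}{161} \gamma_{2} - \frac{5}{161} \gamma_{3} - \frac{2}{161} \gamma_{4}


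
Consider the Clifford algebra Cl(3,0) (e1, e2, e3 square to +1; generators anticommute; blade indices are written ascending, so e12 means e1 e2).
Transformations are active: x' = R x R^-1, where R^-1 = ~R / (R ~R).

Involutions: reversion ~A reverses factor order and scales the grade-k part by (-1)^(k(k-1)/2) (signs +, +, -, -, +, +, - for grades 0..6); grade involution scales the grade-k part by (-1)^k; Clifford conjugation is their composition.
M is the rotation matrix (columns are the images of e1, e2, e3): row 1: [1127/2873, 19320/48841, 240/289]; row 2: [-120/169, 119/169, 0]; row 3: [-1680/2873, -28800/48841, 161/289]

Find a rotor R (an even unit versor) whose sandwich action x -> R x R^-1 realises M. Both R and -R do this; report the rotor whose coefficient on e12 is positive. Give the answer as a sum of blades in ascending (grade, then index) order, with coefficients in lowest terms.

Method: write R = a + b12*e12 + b13*e13 + b23*e23 with a^2 + b12^2 + b13^2 + b23^2 = 1 (so R^-1 = ~R). Expanding the columns R e_j ~R gives tr M = 4a^2 - 1 and, from the antisymmetric part, M21 - M12 = -4a*b12, M13 - M31 = 4a*b13, M32 - M23 = -4a*b23.
Here tr M = 80759/48841, so a^2 = (1 + tr M)/4 = 32400/48841 and a = ±180/221. Taking a = 180/221: M21 - M12 = -54000/48841, M13 - M31 = 69120/48841, M32 - M23 = -28800/48841, giving b12 = 75/221, b13 = 96/221, b23 = 40/221, i.e. R = 180/221 + 75/221*e12 + 96/221*e13 + 40/221*e23.
Its e12 coefficient is already positive.
Answer: 180/221 + 75/221*e12 + 96/221*e13 + 40/221*e23. Note: both R and -R realise this M (trace 80759/48841); the covering map identifies them, and the e12-coefficient sign is the tie-breaker.
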